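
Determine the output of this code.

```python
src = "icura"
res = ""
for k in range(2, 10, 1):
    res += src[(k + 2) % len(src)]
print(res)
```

aicuraic

k=2: add src[4]='a' → 'a'
k=3: add src[0]='i' → 'ai'
k=4: add src[1]='c' → 'aic'
k=5: add src[2]='u' → 'aicu'
k=6: add src[3]='r' → 'aicur'
k=7: add src[4]='a' → 'aicura'
k=8: add src[0]='i' → 'aicurai'
k=9: add src[1]='c' → 'aicuraic'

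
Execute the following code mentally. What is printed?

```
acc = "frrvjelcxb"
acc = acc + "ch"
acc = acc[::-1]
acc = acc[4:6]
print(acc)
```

cl

+ 'ch' → 'frrvjelcxbch'
reverse → 'hcbxclejvrrf'
slice [4:6] → 'cl'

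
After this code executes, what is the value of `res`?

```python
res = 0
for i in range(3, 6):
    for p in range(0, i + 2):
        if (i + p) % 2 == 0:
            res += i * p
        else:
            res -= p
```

54

i=3,p=0: odd sum, res = 0-0 = 0
i=3,p=1: even sum, res = 0+3 = 3
i=3,p=2: odd sum, res = 3-2 = 1
i=3,p=3: even sum, res = 1+9 = 10
i=3,p=4: odd sum, res = 10-4 = 6
i=4,p=0: even sum, res = 6+0 = 6
i=4,p=1: odd sum, res = 6-1 = 5
i=4,p=2: even sum, res = 5+8 = 13
i=4,p=3: odd sum, res = 13-3 = 10
i=4,p=4: even sum, res = 10+16 = 26
i=4,p=5: odd sum, res = 26-5 = 21
i=5,p=0: odd sum, res = 21-0 = 21
i=5,p=1: even sum, res = 21+5 = 26
i=5,p=2: odd sum, res = 26-2 = 24
i=5,p=3: even sum, res = 24+15 = 39
i=5,p=4: odd sum, res = 39-4 = 35
i=5,p=5: even sum, res = 35+25 = 60
i=5,p=6: odd sum, res = 60-6 = 54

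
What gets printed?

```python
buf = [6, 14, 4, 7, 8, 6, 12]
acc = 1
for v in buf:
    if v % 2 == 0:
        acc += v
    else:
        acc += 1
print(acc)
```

v=6: even, acc = 1+6 = 7
v=14: even, acc = 7+14 = 21
v=4: even, acc = 21+4 = 25
v=7: not even, acc = 25+1 = 26
v=8: even, acc = 26+8 = 34
v=6: even, acc = 34+6 = 40
v=12: even, acc = 40+12 = 52

52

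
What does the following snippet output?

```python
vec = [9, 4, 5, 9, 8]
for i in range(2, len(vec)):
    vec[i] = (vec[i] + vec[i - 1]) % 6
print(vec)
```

[9, 4, 3, 0, 2]

i=2: vec[2] = (5+4)%6 = 3 → [9, 4, 3, 9, 8]
i=3: vec[3] = (9+3)%6 = 0 → [9, 4, 3, 0, 8]
i=4: vec[4] = (8+0)%6 = 2 → [9, 4, 3, 0, 2]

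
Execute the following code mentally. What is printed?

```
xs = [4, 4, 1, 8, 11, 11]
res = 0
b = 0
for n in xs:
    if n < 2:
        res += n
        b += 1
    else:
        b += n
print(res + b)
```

40

n=4: not <2; b=4
n=4: not <2; b=8
n=1: <2, res = 0+1 = 1; b=9
n=8: not <2; b=17
n=11: not <2; b=28
n=11: not <2; b=39
res+b = 1+39 = 40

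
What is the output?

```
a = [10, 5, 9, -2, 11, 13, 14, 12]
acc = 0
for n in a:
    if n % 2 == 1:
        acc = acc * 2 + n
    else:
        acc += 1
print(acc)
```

133

n=10: not odd, acc = 0+1 = 1
n=5: odd, acc = 1*2+5 = 7
n=9: odd, acc = 7*2+9 = 23
n=-2: not odd, acc = 23+1 = 24
n=11: odd, acc = 24*2+11 = 59
n=13: odd, acc = 59*2+13 = 131
n=14: not odd, acc = 131+1 = 132
n=12: not odd, acc = 132+1 = 133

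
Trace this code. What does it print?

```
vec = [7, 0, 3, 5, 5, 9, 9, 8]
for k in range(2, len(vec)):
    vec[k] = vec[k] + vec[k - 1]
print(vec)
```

[7, 0, 3, 8, 13, 22, 31, 39]

k=2: vec[2] = 3+0 = 3 → [7, 0, 3, 5, 5, 9, 9, 8]
k=3: vec[3] = 5+3 = 8 → [7, 0, 3, 8, 5, 9, 9, 8]
k=4: vec[4] = 5+8 = 13 → [7, 0, 3, 8, 13, 9, 9, 8]
k=5: vec[5] = 9+13 = 22 → [7, 0, 3, 8, 13, 22, 9, 8]
k=6: vec[6] = 9+22 = 31 → [7, 0, 3, 8, 13, 22, 31, 8]
k=7: vec[7] = 8+31 = 39 → [7, 0, 3, 8, 13, 22, 31, 39]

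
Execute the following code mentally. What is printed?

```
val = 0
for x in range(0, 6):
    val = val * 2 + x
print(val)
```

57

x=0: val = 0*2+0 = 0
x=1: val = 0*2+1 = 1
x=2: val = 1*2+2 = 4
x=3: val = 4*2+3 = 11
x=4: val = 11*2+4 = 26
x=5: val = 26*2+5 = 57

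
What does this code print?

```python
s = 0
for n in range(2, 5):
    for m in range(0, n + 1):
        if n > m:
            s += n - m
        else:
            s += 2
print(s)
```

n=2,m=0: 2>0, s = 0+2 = 2
n=2,m=1: 2>1, s = 2+1 = 3
n=2,m=2: not 2>2, s = 3+2 = 5
n=3,m=0: 3>0, s = 5+3 = 8
n=3,m=1: 3>1, s = 8+2 = 10
n=3,m=2: 3>2, s = 10+1 = 11
n=3,m=3: not 3>3, s = 11+2 = 13
n=4,m=0: 4>0, s = 13+4 = 17
n=4,m=1: 4>1, s = 17+3 = 20
n=4,m=2: 4>2, s = 20+2 = 22
n=4,m=3: 4>3, s = 22+1 = 23
n=4,m=4: not 4>4, s = 23+2 = 25

25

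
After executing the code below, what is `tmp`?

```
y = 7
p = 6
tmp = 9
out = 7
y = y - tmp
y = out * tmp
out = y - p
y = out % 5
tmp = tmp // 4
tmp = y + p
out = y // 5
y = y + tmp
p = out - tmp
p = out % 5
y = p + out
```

y = 7-9 = -2
y = 7*9 = 63
out = 63-6 = 57
y = 57%5 = 2
tmp = 9//4 = 2
tmp = 2+6 = 8
out = 2//5 = 0
y = 2+8 = 10
p = 0-8 = -8
p = 0%5 = 0
y = 0+0 = 0

8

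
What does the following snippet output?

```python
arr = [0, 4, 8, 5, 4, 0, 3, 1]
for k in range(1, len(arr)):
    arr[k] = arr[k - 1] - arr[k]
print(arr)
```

[0, -4, -12, -17, -21, -21, -24, -25]

k=1: arr[1] = 0-4 = -4 → [0, -4, 8, 5, 4, 0, 3, 1]
k=2: arr[2] = (-4)-8 = -12 → [0, -4, -12, 5, 4, 0, 3, 1]
k=3: arr[3] = (-12)-5 = -17 → [0, -4, -12, -17, 4, 0, 3, 1]
k=4: arr[4] = (-17)-4 = -21 → [0, -4, -12, -17, -21, 0, 3, 1]
k=5: arr[5] = (-21)-0 = -21 → [0, -4, -12, -17, -21, -21, 3, 1]
k=6: arr[6] = (-21)-3 = -24 → [0, -4, -12, -17, -21, -21, -24, 1]
k=7: arr[7] = (-24)-1 = -25 → [0, -4, -12, -17, -21, -21, -24, -25]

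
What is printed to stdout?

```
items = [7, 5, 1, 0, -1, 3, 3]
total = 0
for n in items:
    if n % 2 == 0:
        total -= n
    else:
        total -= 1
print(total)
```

-6

n=7: not even, total = 0-1 = -1
n=5: not even, total = (-1)-1 = -2
n=1: not even, total = (-2)-1 = -3
n=0: even, total = (-3)-0 = -3
n=-1: not even, total = (-3)-1 = -4
n=3: not even, total = (-4)-1 = -5
n=3: not even, total = (-5)-1 = -6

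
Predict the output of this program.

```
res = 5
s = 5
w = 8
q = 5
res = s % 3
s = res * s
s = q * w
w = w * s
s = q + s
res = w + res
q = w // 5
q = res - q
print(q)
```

258

res = 5%3 = 2
s = 2*5 = 10
s = 5*8 = 40
w = 8*40 = 320
s = 5+40 = 45
res = 320+2 = 322
q = 320//5 = 64
q = 322-64 = 258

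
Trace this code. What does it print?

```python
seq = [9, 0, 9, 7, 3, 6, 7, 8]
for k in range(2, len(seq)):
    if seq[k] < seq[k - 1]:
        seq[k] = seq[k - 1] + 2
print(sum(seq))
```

k=2: 9>=0, unchanged → [9, 0, 9, 7, 3, 6, 7, 8]
k=3: 7<9, seq[3] = 9+2 = 11 → [9, 0, 9, 11, 3, 6, 7, 8]
k=4: 3<11, seq[4] = 11+2 = 13 → [9, 0, 9, 11, 13, 6, 7, 8]
k=5: 6<13, seq[5] = 13+2 = 15 → [9, 0, 9, 11, 13, 15, 7, 8]
k=6: 7<15, seq[6] = 15+2 = 17 → [9, 0, 9, 11, 13, 15, 17, 8]
k=7: 8<17, seq[7] = 17+2 = 19 → [9, 0, 9, 11, 13, 15, 17, 19]
sum = 93

93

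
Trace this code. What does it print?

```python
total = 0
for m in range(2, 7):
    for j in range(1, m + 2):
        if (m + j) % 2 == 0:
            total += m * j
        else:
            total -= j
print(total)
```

110

m=2,j=1: odd sum, total = 0-1 = -1
m=2,j=2: even sum, total = (-1)+4 = 3
m=2,j=3: odd sum, total = 3-3 = 0
m=3,j=1: even sum, total = 0+3 = 3
m=3,j=2: odd sum, total = 3-2 = 1
m=3,j=3: even sum, total = 1+9 = 10
m=3,j=4: odd sum, total = 10-4 = 6
m=4,j=1: odd sum, total = 6-1 = 5
m=4,j=2: even sum, total = 5+8 = 13
m=4,j=3: odd sum, total = 13-3 = 10
m=4,j=4: even sum, total = 10+16 = 26
m=4,j=5: odd sum, total = 26-5 = 21
m=5,j=1: even sum, total = 21+5 = 26
m=5,j=2: odd sum, total = 26-2 = 24
m=5,j=3: even sum, total = 24+15 = 39
m=5,j=4: odd sum, total = 39-4 = 35
m=5,j=5: even sum, total = 35+25 = 60
m=5,j=6: odd sum, total = 60-6 = 54
m=6,j=1: odd sum, total = 54-1 = 53
m=6,j=2: even sum, total = 53+12 = 65
m=6,j=3: odd sum, total = 65-3 = 62
m=6,j=4: even sum, total = 62+24 = 86
m=6,j=5: odd sum, total = 86-5 = 81
m=6,j=6: even sum, total = 81+36 = 117
m=6,j=7: odd sum, total = 117-7 = 110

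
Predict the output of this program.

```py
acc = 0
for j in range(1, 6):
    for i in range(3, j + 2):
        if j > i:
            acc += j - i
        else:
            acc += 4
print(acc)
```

32

j=2,i=3: not 2>3, acc = 0+4 = 4
j=3,i=3: not 3>3, acc = 4+4 = 8
j=3,i=4: not 3>4, acc = 8+4 = 12
j=4,i=3: 4>3, acc = 12+1 = 13
j=4,i=4: not 4>4, acc = 13+4 = 17
j=4,i=5: not 4>5, acc = 17+4 = 21
j=5,i=3: 5>3, acc = 21+2 = 23
j=5,i=4: 5>4, acc = 23+1 = 24
j=5,i=5: not 5>5, acc = 24+4 = 28
j=5,i=6: not 5>6, acc = 28+4 = 32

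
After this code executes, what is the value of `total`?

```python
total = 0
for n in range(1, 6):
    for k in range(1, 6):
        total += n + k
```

n=1,k=1: total = 0+2 = 2
n=1,k=2: total = 2+3 = 5
n=1,k=3: total = 5+4 = 9
n=1,k=4: total = 9+5 = 14
n=1,k=5: total = 14+6 = 20
n=2,k=1: total = 20+3 = 23
n=2,k=2: total = 23+4 = 27
n=2,k=3: total = 27+5 = 32
n=2,k=4: total = 32+6 = 38
n=2,k=5: total = 38+7 = 45
n=3,k=1: total = 45+4 = 49
n=3,k=2: total = 49+5 = 54
n=3,k=3: total = 54+6 = 60
n=3,k=4: total = 60+7 = 67
n=3,k=5: total = 67+8 = 75
n=4,k=1: total = 75+5 = 80
n=4,k=2: total = 80+6 = 86
n=4,k=3: total = 86+7 = 93
n=4,k=4: total = 93+8 = 101
n=4,k=5: total = 101+9 = 110
n=5,k=1: total = 110+6 = 116
n=5,k=2: total = 116+7 = 123
n=5,k=3: total = 123+8 = 131
n=5,k=4: total = 131+9 = 140
n=5,k=5: total = 140+10 = 150

150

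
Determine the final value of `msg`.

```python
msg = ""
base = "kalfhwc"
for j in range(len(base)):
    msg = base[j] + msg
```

j=0: prepend 'k' → 'k'
j=1: prepend 'a' → 'ak'
j=2: prepend 'l' → 'lak'
j=3: prepend 'f' → 'flak'
j=4: prepend 'h' → 'hflak'
j=5: prepend 'w' → 'whflak'
j=6: prepend 'c' → 'cwhflak'

'cwhflak'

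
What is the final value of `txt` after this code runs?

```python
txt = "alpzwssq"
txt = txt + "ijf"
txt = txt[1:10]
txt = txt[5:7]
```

'sq'

+ 'ijf' → 'alpzwssqijf'
slice [1:10] → 'lpzwssqij'
slice [5:7] → 'sq'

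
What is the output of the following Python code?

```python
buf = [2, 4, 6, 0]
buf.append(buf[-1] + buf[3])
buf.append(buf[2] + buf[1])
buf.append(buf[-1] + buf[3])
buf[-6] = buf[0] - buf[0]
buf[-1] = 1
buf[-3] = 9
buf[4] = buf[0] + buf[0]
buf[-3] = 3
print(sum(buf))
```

22

append buf[-1]+buf[3] = 0+0 = 0 → [2, 4, 6, 0, 0]
append buf[2]+buf[1] = 6+4 = 10 → [2, 4, 6, 0, 0, 10]
append buf[-1]+buf[3] = 10+0 = 10 → [2, 4, 6, 0, 0, 10, 10]
buf[-6] = buf[0]-buf[0] = 2-2 = 0 → [2, 0, 6, 0, 0, 10, 10]
buf[-1] = 1 → [2, 0, 6, 0, 0, 10, 1]
buf[-3] = 9 → [2, 0, 6, 0, 9, 10, 1]
buf[4] = buf[0]+buf[0] = 2+2 = 4 → [2, 0, 6, 0, 4, 10, 1]
buf[-3] = 3 → [2, 0, 6, 0, 3, 10, 1]
sum = 22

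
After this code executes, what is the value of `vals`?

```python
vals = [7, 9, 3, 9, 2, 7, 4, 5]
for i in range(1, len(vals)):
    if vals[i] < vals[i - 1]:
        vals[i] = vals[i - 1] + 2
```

[7, 9, 11, 13, 15, 17, 19, 21]

i=1: 9>=7, unchanged → [7, 9, 3, 9, 2, 7, 4, 5]
i=2: 3<9, vals[2] = 9+2 = 11 → [7, 9, 11, 9, 2, 7, 4, 5]
i=3: 9<11, vals[3] = 11+2 = 13 → [7, 9, 11, 13, 2, 7, 4, 5]
i=4: 2<13, vals[4] = 13+2 = 15 → [7, 9, 11, 13, 15, 7, 4, 5]
i=5: 7<15, vals[5] = 15+2 = 17 → [7, 9, 11, 13, 15, 17, 4, 5]
i=6: 4<17, vals[6] = 17+2 = 19 → [7, 9, 11, 13, 15, 17, 19, 5]
i=7: 5<19, vals[7] = 19+2 = 21 → [7, 9, 11, 13, 15, 17, 19, 21]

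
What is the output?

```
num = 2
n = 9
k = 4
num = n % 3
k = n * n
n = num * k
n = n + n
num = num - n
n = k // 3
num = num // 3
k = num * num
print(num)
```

num = 9%3 = 0
k = 9*9 = 81
n = 0*81 = 0
n = 0+0 = 0
num = 0-0 = 0
n = 81//3 = 27
num = 0//3 = 0
k = 0*0 = 0

0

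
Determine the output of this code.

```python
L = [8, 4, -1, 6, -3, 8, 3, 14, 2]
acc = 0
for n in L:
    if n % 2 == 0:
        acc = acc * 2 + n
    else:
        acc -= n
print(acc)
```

n=8: even, acc = 0*2+8 = 8
n=4: even, acc = 8*2+4 = 20
n=-1: not even, acc = 20-(-1) = 21
n=6: even, acc = 21*2+6 = 48
n=-3: not even, acc = 48-(-3) = 51
n=8: even, acc = 51*2+8 = 110
n=3: not even, acc = 110-3 = 107
n=14: even, acc = 107*2+14 = 228
n=2: even, acc = 228*2+2 = 458

458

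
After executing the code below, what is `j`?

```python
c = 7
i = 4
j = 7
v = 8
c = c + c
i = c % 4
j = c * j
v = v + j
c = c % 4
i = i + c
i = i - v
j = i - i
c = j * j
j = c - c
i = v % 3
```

c = 7+7 = 14
i = 14%4 = 2
j = 14*7 = 98
v = 8+98 = 106
c = 14%4 = 2
i = 2+2 = 4
i = 4-106 = -102
j = (-102)-(-102) = 0
c = 0*0 = 0
j = 0-0 = 0
i = 106%3 = 1

0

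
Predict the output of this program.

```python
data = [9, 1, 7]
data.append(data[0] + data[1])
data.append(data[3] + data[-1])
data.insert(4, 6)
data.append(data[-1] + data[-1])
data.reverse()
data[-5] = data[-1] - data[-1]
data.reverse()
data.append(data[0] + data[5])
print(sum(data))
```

116

append data[0]+data[1] = 9+1 = 10 → [9, 1, 7, 10]
append data[3]+data[-1] = 10+10 = 20 → [9, 1, 7, 10, 20]
insert 6 at 4 → [9, 1, 7, 10, 6, 20]
append data[-1]+data[-1] = 20+20 = 40 → [9, 1, 7, 10, 6, 20, 40]
reverse → [40, 20, 6, 10, 7, 1, 9]
data[-5] = data[-1]-data[-1] = 9-9 = 0 → [40, 20, 0, 10, 7, 1, 9]
reverse → [9, 1, 7, 10, 0, 20, 40]
append data[0]+data[5] = 9+20 = 29 → [9, 1, 7, 10, 0, 20, 40, 29]
sum = 116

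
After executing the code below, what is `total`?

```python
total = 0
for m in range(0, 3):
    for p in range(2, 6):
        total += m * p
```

42

m=0,p=2: total = 0+0 = 0
m=0,p=3: total = 0+0 = 0
m=0,p=4: total = 0+0 = 0
m=0,p=5: total = 0+0 = 0
m=1,p=2: total = 0+2 = 2
m=1,p=3: total = 2+3 = 5
m=1,p=4: total = 5+4 = 9
m=1,p=5: total = 9+5 = 14
m=2,p=2: total = 14+4 = 18
m=2,p=3: total = 18+6 = 24
m=2,p=4: total = 24+8 = 32
m=2,p=5: total = 32+10 = 42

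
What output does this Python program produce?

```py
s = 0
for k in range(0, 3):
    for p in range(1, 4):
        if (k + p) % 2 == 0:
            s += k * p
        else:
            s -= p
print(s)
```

k=0,p=1: odd sum, s = 0-1 = -1
k=0,p=2: even sum, s = (-1)+0 = -1
k=0,p=3: odd sum, s = (-1)-3 = -4
k=1,p=1: even sum, s = (-4)+1 = -3
k=1,p=2: odd sum, s = (-3)-2 = -5
k=1,p=3: even sum, s = (-5)+3 = -2
k=2,p=1: odd sum, s = (-2)-1 = -3
k=2,p=2: even sum, s = (-3)+4 = 1
k=2,p=3: odd sum, s = 1-3 = -2

-2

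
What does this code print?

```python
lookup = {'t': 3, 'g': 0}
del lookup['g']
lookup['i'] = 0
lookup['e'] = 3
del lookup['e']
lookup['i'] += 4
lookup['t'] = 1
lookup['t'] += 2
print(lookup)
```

{'t': 3, 'i': 4}

del 'g' → {'t': 3}
lookup['i'] = 0 → {'t': 3, 'i': 0}
lookup['e'] = 3 → {'t': 3, 'i': 0, 'e': 3}
del 'e' → {'t': 3, 'i': 0}
lookup['i'] = 0+4 = 4 → {'t': 3, 'i': 4}
lookup['t'] = 1 → {'t': 1, 'i': 4}
lookup['t'] = 1+2 = 3 → {'t': 3, 'i': 4}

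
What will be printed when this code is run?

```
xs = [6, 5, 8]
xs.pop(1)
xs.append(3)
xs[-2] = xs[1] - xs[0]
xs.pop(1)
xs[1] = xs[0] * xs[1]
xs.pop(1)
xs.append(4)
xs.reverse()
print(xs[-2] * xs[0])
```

16

pop(1) removes 5 → [6, 8]
append 3 → [6, 8, 3]
xs[-2] = xs[1]-xs[0] = 8-6 = 2 → [6, 2, 3]
pop(1) removes 2 → [6, 3]
xs[1] = xs[0]*xs[1] = 6*3 = 18 → [6, 18]
pop(1) removes 18 → [6]
append 4 → [6, 4]
reverse → [4, 6]
xs[-2]*xs[0] = 4*4 = 16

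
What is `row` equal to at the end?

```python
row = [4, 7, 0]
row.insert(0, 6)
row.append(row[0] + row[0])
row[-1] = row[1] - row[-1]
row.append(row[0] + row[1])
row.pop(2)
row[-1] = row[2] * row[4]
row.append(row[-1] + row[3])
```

insert 6 at 0 → [6, 4, 7, 0]
append row[0]+row[0] = 6+6 = 12 → [6, 4, 7, 0, 12]
row[-1] = row[1]-row[-1] = 4-12 = -8 → [6, 4, 7, 0, -8]
append row[0]+row[1] = 6+4 = 10 → [6, 4, 7, 0, -8, 10]
pop(2) removes 7 → [6, 4, 0, -8, 10]
row[-1] = row[2]*row[4] = 0*10 = 0 → [6, 4, 0, -8, 0]
append row[-1]+row[3] = 0+(-8) = -8 → [6, 4, 0, -8, 0, -8]

[6, 4, 0, -8, 0, -8]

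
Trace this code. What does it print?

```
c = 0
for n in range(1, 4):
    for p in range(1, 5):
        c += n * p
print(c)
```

n=1,p=1: c = 0+1 = 1
n=1,p=2: c = 1+2 = 3
n=1,p=3: c = 3+3 = 6
n=1,p=4: c = 6+4 = 10
n=2,p=1: c = 10+2 = 12
n=2,p=2: c = 12+4 = 16
n=2,p=3: c = 16+6 = 22
n=2,p=4: c = 22+8 = 30
n=3,p=1: c = 30+3 = 33
n=3,p=2: c = 33+6 = 39
n=3,p=3: c = 39+9 = 48
n=3,p=4: c = 48+12 = 60

60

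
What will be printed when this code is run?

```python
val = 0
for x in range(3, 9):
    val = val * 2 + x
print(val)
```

x=3: val = 0*2+3 = 3
x=4: val = 3*2+4 = 10
x=5: val = 10*2+5 = 25
x=6: val = 25*2+6 = 56
x=7: val = 56*2+7 = 119
x=8: val = 119*2+8 = 246

246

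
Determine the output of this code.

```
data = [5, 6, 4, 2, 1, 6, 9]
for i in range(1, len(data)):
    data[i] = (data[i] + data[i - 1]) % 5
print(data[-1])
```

i=1: data[1] = (6+5)%5 = 1 → [5, 1, 4, 2, 1, 6, 9]
i=2: data[2] = (4+1)%5 = 0 → [5, 1, 0, 2, 1, 6, 9]
i=3: data[3] = (2+0)%5 = 2 → [5, 1, 0, 2, 1, 6, 9]
i=4: data[4] = (1+2)%5 = 3 → [5, 1, 0, 2, 3, 6, 9]
i=5: data[5] = (6+3)%5 = 4 → [5, 1, 0, 2, 3, 4, 9]
i=6: data[6] = (9+4)%5 = 3 → [5, 1, 0, 2, 3, 4, 3]

3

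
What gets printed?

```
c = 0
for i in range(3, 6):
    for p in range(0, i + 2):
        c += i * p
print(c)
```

i=3,p=0: c = 0+0 = 0
i=3,p=1: c = 0+3 = 3
i=3,p=2: c = 3+6 = 9
i=3,p=3: c = 9+9 = 18
i=3,p=4: c = 18+12 = 30
i=4,p=0: c = 30+0 = 30
i=4,p=1: c = 30+4 = 34
i=4,p=2: c = 34+8 = 42
i=4,p=3: c = 42+12 = 54
i=4,p=4: c = 54+16 = 70
i=4,p=5: c = 70+20 = 90
i=5,p=0: c = 90+0 = 90
i=5,p=1: c = 90+5 = 95
i=5,p=2: c = 95+10 = 105
i=5,p=3: c = 105+15 = 120
i=5,p=4: c = 120+20 = 140
i=5,p=5: c = 140+25 = 165
i=5,p=6: c = 165+30 = 195

195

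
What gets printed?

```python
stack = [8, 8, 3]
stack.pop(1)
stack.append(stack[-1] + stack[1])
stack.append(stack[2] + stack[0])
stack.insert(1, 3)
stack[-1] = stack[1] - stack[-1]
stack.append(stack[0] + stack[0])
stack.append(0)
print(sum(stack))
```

pop(1) removes 8 → [8, 3]
append stack[-1]+stack[1] = 3+3 = 6 → [8, 3, 6]
append stack[2]+stack[0] = 6+8 = 14 → [8, 3, 6, 14]
insert 3 at 1 → [8, 3, 3, 6, 14]
stack[-1] = stack[1]-stack[-1] = 3-14 = -11 → [8, 3, 3, 6, -11]
append stack[0]+stack[0] = 8+8 = 16 → [8, 3, 3, 6, -11, 16]
append 0 → [8, 3, 3, 6, -11, 16, 0]
sum = 25

25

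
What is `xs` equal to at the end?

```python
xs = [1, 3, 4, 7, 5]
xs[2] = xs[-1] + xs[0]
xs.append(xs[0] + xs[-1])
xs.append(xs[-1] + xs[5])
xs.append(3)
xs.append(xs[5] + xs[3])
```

[1, 3, 6, 7, 5, 6, 12, 3, 13]

xs[2] = xs[-1]+xs[0] = 5+1 = 6 → [1, 3, 6, 7, 5]
append xs[0]+xs[-1] = 1+5 = 6 → [1, 3, 6, 7, 5, 6]
append xs[-1]+xs[5] = 6+6 = 12 → [1, 3, 6, 7, 5, 6, 12]
append 3 → [1, 3, 6, 7, 5, 6, 12, 3]
append xs[5]+xs[3] = 6+7 = 13 → [1, 3, 6, 7, 5, 6, 12, 3, 13]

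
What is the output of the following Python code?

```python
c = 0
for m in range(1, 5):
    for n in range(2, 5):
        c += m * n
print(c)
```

m=1,n=2: c = 0+2 = 2
m=1,n=3: c = 2+3 = 5
m=1,n=4: c = 5+4 = 9
m=2,n=2: c = 9+4 = 13
m=2,n=3: c = 13+6 = 19
m=2,n=4: c = 19+8 = 27
m=3,n=2: c = 27+6 = 33
m=3,n=3: c = 33+9 = 42
m=3,n=4: c = 42+12 = 54
m=4,n=2: c = 54+8 = 62
m=4,n=3: c = 62+12 = 74
m=4,n=4: c = 74+16 = 90

90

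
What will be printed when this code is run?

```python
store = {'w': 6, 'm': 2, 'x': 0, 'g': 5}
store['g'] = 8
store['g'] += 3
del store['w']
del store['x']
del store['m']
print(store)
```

{'g': 11}

store['g'] = 8 → {'w': 6, 'm': 2, 'x': 0, 'g': 8}
store['g'] = 8+3 = 11 → {'w': 6, 'm': 2, 'x': 0, 'g': 11}
del 'w' → {'m': 2, 'x': 0, 'g': 11}
del 'x' → {'m': 2, 'g': 11}
del 'm' → {'g': 11}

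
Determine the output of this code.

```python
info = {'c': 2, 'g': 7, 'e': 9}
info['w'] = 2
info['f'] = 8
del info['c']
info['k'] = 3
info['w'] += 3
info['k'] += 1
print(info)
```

{'g': 7, 'e': 9, 'w': 5, 'f': 8, 'k': 4}

info['w'] = 2 → {'c': 2, 'g': 7, 'e': 9, 'w': 2}
info['f'] = 8 → {'c': 2, 'g': 7, 'e': 9, 'w': 2, 'f': 8}
del 'c' → {'g': 7, 'e': 9, 'w': 2, 'f': 8}
info['k'] = 3 → {'g': 7, 'e': 9, 'w': 2, 'f': 8, 'k': 3}
info['w'] = 2+3 = 5 → {'g': 7, 'e': 9, 'w': 5, 'f': 8, 'k': 3}
info['k'] = 3+1 = 4 → {'g': 7, 'e': 9, 'w': 5, 'f': 8, 'k': 4}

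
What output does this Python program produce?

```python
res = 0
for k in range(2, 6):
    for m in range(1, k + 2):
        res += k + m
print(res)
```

k=2,m=1: res = 0+3 = 3
k=2,m=2: res = 3+4 = 7
k=2,m=3: res = 7+5 = 12
k=3,m=1: res = 12+4 = 16
k=3,m=2: res = 16+5 = 21
k=3,m=3: res = 21+6 = 27
k=3,m=4: res = 27+7 = 34
k=4,m=1: res = 34+5 = 39
k=4,m=2: res = 39+6 = 45
k=4,m=3: res = 45+7 = 52
k=4,m=4: res = 52+8 = 60
k=4,m=5: res = 60+9 = 69
k=5,m=1: res = 69+6 = 75
k=5,m=2: res = 75+7 = 82
k=5,m=3: res = 82+8 = 90
k=5,m=4: res = 90+9 = 99
k=5,m=5: res = 99+10 = 109
k=5,m=6: res = 109+11 = 120

120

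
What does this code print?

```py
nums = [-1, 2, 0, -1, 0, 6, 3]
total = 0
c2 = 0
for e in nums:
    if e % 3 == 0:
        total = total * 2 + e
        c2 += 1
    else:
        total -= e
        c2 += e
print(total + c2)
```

11

e=-1: not %3==0, total = 0-(-1) = 1; c2=-1
e=2: not %3==0, total = 1-2 = -1; c2=1
e=0: %3==0, total = (-1)*2+0 = -2; c2=2
e=-1: not %3==0, total = (-2)-(-1) = -1; c2=1
e=0: %3==0, total = (-1)*2+0 = -2; c2=2
e=6: %3==0, total = (-2)*2+6 = 2; c2=3
e=3: %3==0, total = 2*2+3 = 7; c2=4
total+c2 = 7+4 = 11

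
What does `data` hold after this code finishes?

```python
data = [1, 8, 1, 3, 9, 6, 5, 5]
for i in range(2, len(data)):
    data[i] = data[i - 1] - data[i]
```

i=2: data[2] = 8-1 = 7 → [1, 8, 7, 3, 9, 6, 5, 5]
i=3: data[3] = 7-3 = 4 → [1, 8, 7, 4, 9, 6, 5, 5]
i=4: data[4] = 4-9 = -5 → [1, 8, 7, 4, -5, 6, 5, 5]
i=5: data[5] = (-5)-6 = -11 → [1, 8, 7, 4, -5, -11, 5, 5]
i=6: data[6] = (-11)-5 = -16 → [1, 8, 7, 4, -5, -11, -16, 5]
i=7: data[7] = (-16)-5 = -21 → [1, 8, 7, 4, -5, -11, -16, -21]

[1, 8, 7, 4, -5, -11, -16, -21]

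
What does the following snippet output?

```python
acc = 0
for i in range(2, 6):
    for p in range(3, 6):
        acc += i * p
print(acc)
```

168

i=2,p=3: acc = 0+6 = 6
i=2,p=4: acc = 6+8 = 14
i=2,p=5: acc = 14+10 = 24
i=3,p=3: acc = 24+9 = 33
i=3,p=4: acc = 33+12 = 45
i=3,p=5: acc = 45+15 = 60
i=4,p=3: acc = 60+12 = 72
i=4,p=4: acc = 72+16 = 88
i=4,p=5: acc = 88+20 = 108
i=5,p=3: acc = 108+15 = 123
i=5,p=4: acc = 123+20 = 143
i=5,p=5: acc = 143+25 = 168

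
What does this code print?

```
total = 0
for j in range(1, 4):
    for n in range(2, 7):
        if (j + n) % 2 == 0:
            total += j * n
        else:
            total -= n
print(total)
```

j=1,n=2: odd sum, total = 0-2 = -2
j=1,n=3: even sum, total = (-2)+3 = 1
j=1,n=4: odd sum, total = 1-4 = -3
j=1,n=5: even sum, total = (-3)+5 = 2
j=1,n=6: odd sum, total = 2-6 = -4
j=2,n=2: even sum, total = (-4)+4 = 0
j=2,n=3: odd sum, total = 0-3 = -3
j=2,n=4: even sum, total = (-3)+8 = 5
j=2,n=5: odd sum, total = 5-5 = 0
j=2,n=6: even sum, total = 0+12 = 12
j=3,n=2: odd sum, total = 12-2 = 10
j=3,n=3: even sum, total = 10+9 = 19
j=3,n=4: odd sum, total = 19-4 = 15
j=3,n=5: even sum, total = 15+15 = 30
j=3,n=6: odd sum, total = 30-6 = 24

24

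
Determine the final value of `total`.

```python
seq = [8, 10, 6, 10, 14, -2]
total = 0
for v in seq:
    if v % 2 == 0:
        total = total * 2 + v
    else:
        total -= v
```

530

v=8: even, total = 0*2+8 = 8
v=10: even, total = 8*2+10 = 26
v=6: even, total = 26*2+6 = 58
v=10: even, total = 58*2+10 = 126
v=14: even, total = 126*2+14 = 266
v=-2: even, total = 266*2+(-2) = 530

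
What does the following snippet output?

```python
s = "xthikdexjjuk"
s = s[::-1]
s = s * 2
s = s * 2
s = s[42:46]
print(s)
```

reverse → 'kujjxedkihtx'
repeat ×2 → 'kujjxedkihtxkujjxedkihtx'
repeat ×2 → 'kujjxedkihtxkujjxedkihtxkujjxedkihtxkujjxedkihtx'
slice [42:46] → 'dkih'

dkih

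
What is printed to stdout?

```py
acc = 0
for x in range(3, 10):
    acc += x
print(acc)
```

42

x=3: acc = 0+3 = 3
x=4: acc = 3+4 = 7
x=5: acc = 7+5 = 12
x=6: acc = 12+6 = 18
x=7: acc = 18+7 = 25
x=8: acc = 25+8 = 33
x=9: acc = 33+9 = 42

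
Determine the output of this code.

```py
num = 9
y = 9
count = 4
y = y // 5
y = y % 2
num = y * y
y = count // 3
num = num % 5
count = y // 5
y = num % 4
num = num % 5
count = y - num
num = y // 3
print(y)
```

y = 9//5 = 1
y = 1%2 = 1
num = 1*1 = 1
y = 4//3 = 1
num = 1%5 = 1
count = 1//5 = 0
y = 1%4 = 1
num = 1%5 = 1
count = 1-1 = 0
num = 1//3 = 0

1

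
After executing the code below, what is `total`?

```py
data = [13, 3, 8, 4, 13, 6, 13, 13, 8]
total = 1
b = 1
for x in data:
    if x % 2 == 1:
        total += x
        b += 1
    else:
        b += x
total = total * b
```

x=13: odd, total = 1+13 = 14; b=2
x=3: odd, total = 14+3 = 17; b=3
x=8: not odd; b=11
x=4: not odd; b=15
x=13: odd, total = 17+13 = 30; b=16
x=6: not odd; b=22
x=13: odd, total = 30+13 = 43; b=23
x=13: odd, total = 43+13 = 56; b=24
x=8: not odd; b=32
total*b = 56*32 = 1792

1792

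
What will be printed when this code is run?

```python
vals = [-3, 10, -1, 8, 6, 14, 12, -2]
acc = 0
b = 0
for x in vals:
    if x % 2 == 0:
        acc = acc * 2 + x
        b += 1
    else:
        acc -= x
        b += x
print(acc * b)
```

1596

x=-3: not even, acc = 0-(-3) = 3; b=-3
x=10: even, acc = 3*2+10 = 16; b=-2
x=-1: not even, acc = 16-(-1) = 17; b=-3
x=8: even, acc = 17*2+8 = 42; b=-2
x=6: even, acc = 42*2+6 = 90; b=-1
x=14: even, acc = 90*2+14 = 194; b=0
x=12: even, acc = 194*2+12 = 400; b=1
x=-2: even, acc = 400*2+(-2) = 798; b=2
acc*b = 798*2 = 1596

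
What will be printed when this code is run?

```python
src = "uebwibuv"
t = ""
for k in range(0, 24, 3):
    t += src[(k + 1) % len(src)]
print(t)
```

k=0: add src[1]='e' → 'e'
k=3: add src[4]='i' → 'ei'
k=6: add src[7]='v' → 'eiv'
k=9: add src[2]='b' → 'eivb'
k=12: add src[5]='b' → 'eivbb'
k=15: add src[0]='u' → 'eivbbu'
k=18: add src[3]='w' → 'eivbbuw'
k=21: add src[6]='u' → 'eivbbuwu'

eivbbuwu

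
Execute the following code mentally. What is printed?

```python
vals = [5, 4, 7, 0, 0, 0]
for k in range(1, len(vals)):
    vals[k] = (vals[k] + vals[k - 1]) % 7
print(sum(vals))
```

k=1: vals[1] = (4+5)%7 = 2 → [5, 2, 7, 0, 0, 0]
k=2: vals[2] = (7+2)%7 = 2 → [5, 2, 2, 0, 0, 0]
k=3: vals[3] = (0+2)%7 = 2 → [5, 2, 2, 2, 0, 0]
k=4: vals[4] = (0+2)%7 = 2 → [5, 2, 2, 2, 2, 0]
k=5: vals[5] = (0+2)%7 = 2 → [5, 2, 2, 2, 2, 2]
sum = 15

15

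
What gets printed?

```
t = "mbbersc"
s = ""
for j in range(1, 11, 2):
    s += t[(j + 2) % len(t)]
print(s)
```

j=1: add t[3]='e' → 'e'
j=3: add t[5]='s' → 'es'
j=5: add t[0]='m' → 'esm'
j=7: add t[2]='b' → 'esmb'
j=9: add t[4]='r' → 'esmbr'

esmbr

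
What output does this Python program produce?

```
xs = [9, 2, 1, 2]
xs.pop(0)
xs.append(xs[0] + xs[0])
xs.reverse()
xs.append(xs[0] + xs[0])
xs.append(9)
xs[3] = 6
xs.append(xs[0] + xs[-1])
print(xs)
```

[4, 2, 1, 6, 8, 9, 13]

pop(0) removes 9 → [2, 1, 2]
append xs[0]+xs[0] = 2+2 = 4 → [2, 1, 2, 4]
reverse → [4, 2, 1, 2]
append xs[0]+xs[0] = 4+4 = 8 → [4, 2, 1, 2, 8]
append 9 → [4, 2, 1, 2, 8, 9]
xs[3] = 6 → [4, 2, 1, 6, 8, 9]
append xs[0]+xs[-1] = 4+9 = 13 → [4, 2, 1, 6, 8, 9, 13]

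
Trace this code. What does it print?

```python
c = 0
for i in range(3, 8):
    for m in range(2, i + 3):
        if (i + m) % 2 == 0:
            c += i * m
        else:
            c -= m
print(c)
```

i=3,m=2: odd sum, c = 0-2 = -2
i=3,m=3: even sum, c = (-2)+9 = 7
i=3,m=4: odd sum, c = 7-4 = 3
i=3,m=5: even sum, c = 3+15 = 18
i=4,m=2: even sum, c = 18+8 = 26
i=4,m=3: odd sum, c = 26-3 = 23
i=4,m=4: even sum, c = 23+16 = 39
i=4,m=5: odd sum, c = 39-5 = 34
i=4,m=6: even sum, c = 34+24 = 58
i=5,m=2: odd sum, c = 58-2 = 56
i=5,m=3: even sum, c = 56+15 = 71
i=5,m=4: odd sum, c = 71-4 = 67
i=5,m=5: even sum, c = 67+25 = 92
i=5,m=6: odd sum, c = 92-6 = 86
i=5,m=7: even sum, c = 86+35 = 121
i=6,m=2: even sum, c = 121+12 = 133
i=6,m=3: odd sum, c = 133-3 = 130
i=6,m=4: even sum, c = 130+24 = 154
i=6,m=5: odd sum, c = 154-5 = 149
i=6,m=6: even sum, c = 149+36 = 185
i=6,m=7: odd sum, c = 185-7 = 178
i=6,m=8: even sum, c = 178+48 = 226
i=7,m=2: odd sum, c = 226-2 = 224
i=7,m=3: even sum, c = 224+21 = 245
i=7,m=4: odd sum, c = 245-4 = 241
i=7,m=5: even sum, c = 241+35 = 276
i=7,m=6: odd sum, c = 276-6 = 270
i=7,m=7: even sum, c = 270+49 = 319
i=7,m=8: odd sum, c = 319-8 = 311
i=7,m=9: even sum, c = 311+63 = 374

374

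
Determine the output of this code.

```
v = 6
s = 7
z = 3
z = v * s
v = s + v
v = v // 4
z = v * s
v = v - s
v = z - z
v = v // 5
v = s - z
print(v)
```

-14

z = 6*7 = 42
v = 7+6 = 13
v = 13//4 = 3
z = 3*7 = 21
v = 3-7 = -4
v = 21-21 = 0
v = 0//5 = 0
v = 7-21 = -14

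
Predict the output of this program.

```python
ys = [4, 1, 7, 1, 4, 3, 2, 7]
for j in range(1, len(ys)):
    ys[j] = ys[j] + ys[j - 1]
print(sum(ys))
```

j=1: ys[1] = 1+4 = 5 → [4, 5, 7, 1, 4, 3, 2, 7]
j=2: ys[2] = 7+5 = 12 → [4, 5, 12, 1, 4, 3, 2, 7]
j=3: ys[3] = 1+12 = 13 → [4, 5, 12, 13, 4, 3, 2, 7]
j=4: ys[4] = 4+13 = 17 → [4, 5, 12, 13, 17, 3, 2, 7]
j=5: ys[5] = 3+17 = 20 → [4, 5, 12, 13, 17, 20, 2, 7]
j=6: ys[6] = 2+20 = 22 → [4, 5, 12, 13, 17, 20, 22, 7]
j=7: ys[7] = 7+22 = 29 → [4, 5, 12, 13, 17, 20, 22, 29]
sum = 122

122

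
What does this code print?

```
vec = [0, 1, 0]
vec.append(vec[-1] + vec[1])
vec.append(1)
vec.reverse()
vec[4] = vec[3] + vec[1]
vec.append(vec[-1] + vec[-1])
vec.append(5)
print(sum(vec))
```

append vec[-1]+vec[1] = 0+1 = 1 → [0, 1, 0, 1]
append 1 → [0, 1, 0, 1, 1]
reverse → [1, 1, 0, 1, 0]
vec[4] = vec[3]+vec[1] = 1+1 = 2 → [1, 1, 0, 1, 2]
append vec[-1]+vec[-1] = 2+2 = 4 → [1, 1, 0, 1, 2, 4]
append 5 → [1, 1, 0, 1, 2, 4, 5]
sum = 14

14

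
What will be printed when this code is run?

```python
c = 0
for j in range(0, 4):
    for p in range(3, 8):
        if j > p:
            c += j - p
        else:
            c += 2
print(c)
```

j=0,p=3: not 0>3, c = 0+2 = 2
j=0,p=4: not 0>4, c = 2+2 = 4
j=0,p=5: not 0>5, c = 4+2 = 6
j=0,p=6: not 0>6, c = 6+2 = 8
j=0,p=7: not 0>7, c = 8+2 = 10
j=1,p=3: not 1>3, c = 10+2 = 12
j=1,p=4: not 1>4, c = 12+2 = 14
j=1,p=5: not 1>5, c = 14+2 = 16
j=1,p=6: not 1>6, c = 16+2 = 18
j=1,p=7: not 1>7, c = 18+2 = 20
j=2,p=3: not 2>3, c = 20+2 = 22
j=2,p=4: not 2>4, c = 22+2 = 24
j=2,p=5: not 2>5, c = 24+2 = 26
j=2,p=6: not 2>6, c = 26+2 = 28
j=2,p=7: not 2>7, c = 28+2 = 30
j=3,p=3: not 3>3, c = 30+2 = 32
j=3,p=4: not 3>4, c = 32+2 = 34
j=3,p=5: not 3>5, c = 34+2 = 36
j=3,p=6: not 3>6, c = 36+2 = 38
j=3,p=7: not 3>7, c = 38+2 = 40

40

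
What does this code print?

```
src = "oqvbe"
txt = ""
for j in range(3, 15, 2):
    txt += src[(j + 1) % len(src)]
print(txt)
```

j=3: add src[4]='e' → 'e'
j=5: add src[1]='q' → 'eq'
j=7: add src[3]='b' → 'eqb'
j=9: add src[0]='o' → 'eqbo'
j=11: add src[2]='v' → 'eqbov'
j=13: add src[4]='e' → 'eqbove'

eqbove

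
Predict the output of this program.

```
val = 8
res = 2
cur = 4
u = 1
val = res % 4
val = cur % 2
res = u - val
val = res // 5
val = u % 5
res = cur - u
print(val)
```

1

val = 2%4 = 2
val = 4%2 = 0
res = 1-0 = 1
val = 1//5 = 0
val = 1%5 = 1
res = 4-1 = 3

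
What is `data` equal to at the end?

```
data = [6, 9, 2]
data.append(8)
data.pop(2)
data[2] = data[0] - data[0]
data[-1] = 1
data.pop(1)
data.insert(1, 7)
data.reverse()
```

append 8 → [6, 9, 2, 8]
pop(2) removes 2 → [6, 9, 8]
data[2] = data[0]-data[0] = 6-6 = 0 → [6, 9, 0]
data[-1] = 1 → [6, 9, 1]
pop(1) removes 9 → [6, 1]
insert 7 at 1 → [6, 7, 1]
reverse → [1, 7, 6]

[1, 7, 6]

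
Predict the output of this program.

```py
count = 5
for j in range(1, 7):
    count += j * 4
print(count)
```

89

j=1: count = 5+1*4 = 9
j=2: count = 9+2*4 = 17
j=3: count = 17+3*4 = 29
j=4: count = 29+4*4 = 45
j=5: count = 45+5*4 = 65
j=6: count = 65+6*4 = 89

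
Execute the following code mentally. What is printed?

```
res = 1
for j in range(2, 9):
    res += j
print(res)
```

36

j=2: res = 1+2 = 3
j=3: res = 3+3 = 6
j=4: res = 6+4 = 10
j=5: res = 10+5 = 15
j=6: res = 15+6 = 21
j=7: res = 21+7 = 28
j=8: res = 28+8 = 36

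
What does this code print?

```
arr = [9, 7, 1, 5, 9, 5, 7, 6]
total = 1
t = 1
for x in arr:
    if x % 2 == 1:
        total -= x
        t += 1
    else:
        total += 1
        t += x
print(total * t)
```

x=9: odd, total = 1-9 = -8; t=2
x=7: odd, total = (-8)-7 = -15; t=3
x=1: odd, total = (-15)-1 = -16; t=4
x=5: odd, total = (-16)-5 = -21; t=5
x=9: odd, total = (-21)-9 = -30; t=6
x=5: odd, total = (-30)-5 = -35; t=7
x=7: odd, total = (-35)-7 = -42; t=8
x=6: not odd, total = (-42)+1 = -41; t=14
total*t = (-41)*14 = -574

-574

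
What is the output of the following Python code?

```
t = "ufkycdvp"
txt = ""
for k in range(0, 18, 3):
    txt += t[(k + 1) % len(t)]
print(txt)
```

fcpkdu

k=0: add t[1]='f' → 'f'
k=3: add t[4]='c' → 'fc'
k=6: add t[7]='p' → 'fcp'
k=9: add t[2]='k' → 'fcpk'
k=12: add t[5]='d' → 'fcpkd'
k=15: add t[0]='u' → 'fcpkdu'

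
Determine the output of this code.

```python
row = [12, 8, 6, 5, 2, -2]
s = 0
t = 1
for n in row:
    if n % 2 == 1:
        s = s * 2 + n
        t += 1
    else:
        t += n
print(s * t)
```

140

n=12: not odd; t=13
n=8: not odd; t=21
n=6: not odd; t=27
n=5: odd, s = 0*2+5 = 5; t=28
n=2: not odd; t=30
n=-2: not odd; t=28
s*t = 5*28 = 140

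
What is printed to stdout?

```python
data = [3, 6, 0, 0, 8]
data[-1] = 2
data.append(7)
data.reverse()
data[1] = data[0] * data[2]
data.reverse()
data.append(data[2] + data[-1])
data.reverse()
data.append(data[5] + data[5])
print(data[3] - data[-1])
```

-12

data[-1] = 2 → [3, 6, 0, 0, 2]
append 7 → [3, 6, 0, 0, 2, 7]
reverse → [7, 2, 0, 0, 6, 3]
data[1] = data[0]*data[2] = 7*0 = 0 → [7, 0, 0, 0, 6, 3]
reverse → [3, 6, 0, 0, 0, 7]
append data[2]+data[-1] = 0+7 = 7 → [3, 6, 0, 0, 0, 7, 7]
reverse → [7, 7, 0, 0, 0, 6, 3]
append data[5]+data[5] = 6+6 = 12 → [7, 7, 0, 0, 0, 6, 3, 12]
data[3]-data[-1] = 0-12 = -12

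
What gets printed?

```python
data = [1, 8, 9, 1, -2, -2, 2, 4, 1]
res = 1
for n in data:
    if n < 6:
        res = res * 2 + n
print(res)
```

n=1: <6, res = 1*2+1 = 3
n=8: not <6
n=9: not <6
n=1: <6, res = 3*2+1 = 7
n=-2: <6, res = 7*2+(-2) = 12
n=-2: <6, res = 12*2+(-2) = 22
n=2: <6, res = 22*2+2 = 46
n=4: <6, res = 46*2+4 = 96
n=1: <6, res = 96*2+1 = 193

193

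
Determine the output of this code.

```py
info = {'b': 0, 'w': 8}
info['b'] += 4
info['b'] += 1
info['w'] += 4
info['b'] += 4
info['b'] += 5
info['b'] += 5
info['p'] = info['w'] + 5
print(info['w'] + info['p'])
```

29

info['b'] = 0+4 = 4 → {'b': 4, 'w': 8}
info['b'] = 4+1 = 5 → {'b': 5, 'w': 8}
info['w'] = 8+4 = 12 → {'b': 5, 'w': 12}
info['b'] = 5+4 = 9 → {'b': 9, 'w': 12}
info['b'] = 9+5 = 14 → {'b': 14, 'w': 12}
info['b'] = 14+5 = 19 → {'b': 19, 'w': 12}
info['p'] = info['w']+5 = 17 → {'b': 19, 'w': 12, 'p': 17}
info['w']+info['p'] = 12+17 = 29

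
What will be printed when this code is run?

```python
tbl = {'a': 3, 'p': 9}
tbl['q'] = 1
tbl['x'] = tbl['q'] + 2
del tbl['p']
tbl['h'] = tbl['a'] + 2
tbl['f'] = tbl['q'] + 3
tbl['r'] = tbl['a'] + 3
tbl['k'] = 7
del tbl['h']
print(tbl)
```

tbl['q'] = 1 → {'a': 3, 'p': 9, 'q': 1}
tbl['x'] = tbl['q']+2 = 3 → {'a': 3, 'p': 9, 'q': 1, 'x': 3}
del 'p' → {'a': 3, 'q': 1, 'x': 3}
tbl['h'] = tbl['a']+2 = 5 → {'a': 3, 'q': 1, 'x': 3, 'h': 5}
tbl['f'] = tbl['q']+3 = 4 → {'a': 3, 'q': 1, 'x': 3, 'h': 5, 'f': 4}
tbl['r'] = tbl['a']+3 = 6 → {'a': 3, 'q': 1, 'x': 3, 'h': 5, 'f': 4, 'r': 6}
tbl['k'] = 7 → {'a': 3, 'q': 1, 'x': 3, 'h': 5, 'f': 4, 'r': 6, 'k': 7}
del 'h' → {'a': 3, 'q': 1, 'x': 3, 'f': 4, 'r': 6, 'k': 7}

{'a': 3, 'q': 1, 'x': 3, 'f': 4, 'r': 6, 'k': 7}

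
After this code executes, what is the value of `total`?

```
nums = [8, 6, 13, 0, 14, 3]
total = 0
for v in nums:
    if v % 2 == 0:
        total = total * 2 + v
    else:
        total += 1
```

107

v=8: even, total = 0*2+8 = 8
v=6: even, total = 8*2+6 = 22
v=13: not even, total = 22+1 = 23
v=0: even, total = 23*2+0 = 46
v=14: even, total = 46*2+14 = 106
v=3: not even, total = 106+1 = 107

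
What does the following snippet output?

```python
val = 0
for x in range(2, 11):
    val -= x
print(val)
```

x=2: val = 0-2 = -2
x=3: val = (-2)-3 = -5
x=4: val = (-5)-4 = -9
x=5: val = (-9)-5 = -14
x=6: val = (-14)-6 = -20
x=7: val = (-20)-7 = -27
x=8: val = (-27)-8 = -35
x=9: val = (-35)-9 = -44
x=10: val = (-44)-10 = -54

-54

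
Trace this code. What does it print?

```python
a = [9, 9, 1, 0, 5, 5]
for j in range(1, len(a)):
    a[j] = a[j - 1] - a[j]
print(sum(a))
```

-10

j=1: a[1] = 9-9 = 0 → [9, 0, 1, 0, 5, 5]
j=2: a[2] = 0-1 = -1 → [9, 0, -1, 0, 5, 5]
j=3: a[3] = (-1)-0 = -1 → [9, 0, -1, -1, 5, 5]
j=4: a[4] = (-1)-5 = -6 → [9, 0, -1, -1, -6, 5]
j=5: a[5] = (-6)-5 = -11 → [9, 0, -1, -1, -6, -11]
sum = -10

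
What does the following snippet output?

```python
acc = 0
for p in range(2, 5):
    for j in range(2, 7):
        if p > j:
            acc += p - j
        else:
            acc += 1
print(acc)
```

p=2,j=2: not 2>2, acc = 0+1 = 1
p=2,j=3: not 2>3, acc = 1+1 = 2
p=2,j=4: not 2>4, acc = 2+1 = 3
p=2,j=5: not 2>5, acc = 3+1 = 4
p=2,j=6: not 2>6, acc = 4+1 = 5
p=3,j=2: 3>2, acc = 5+1 = 6
p=3,j=3: not 3>3, acc = 6+1 = 7
p=3,j=4: not 3>4, acc = 7+1 = 8
p=3,j=5: not 3>5, acc = 8+1 = 9
p=3,j=6: not 3>6, acc = 9+1 = 10
p=4,j=2: 4>2, acc = 10+2 = 12
p=4,j=3: 4>3, acc = 12+1 = 13
p=4,j=4: not 4>4, acc = 13+1 = 14
p=4,j=5: not 4>5, acc = 14+1 = 15
p=4,j=6: not 4>6, acc = 15+1 = 16

16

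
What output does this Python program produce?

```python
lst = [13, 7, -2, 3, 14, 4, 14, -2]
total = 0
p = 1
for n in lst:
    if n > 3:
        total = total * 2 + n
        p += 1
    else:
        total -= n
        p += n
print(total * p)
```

n=13: >3, total = 0*2+13 = 13; p=2
n=7: >3, total = 13*2+7 = 33; p=3
n=-2: not >3, total = 33-(-2) = 35; p=1
n=3: not >3, total = 35-3 = 32; p=4
n=14: >3, total = 32*2+14 = 78; p=5
n=4: >3, total = 78*2+4 = 160; p=6
n=14: >3, total = 160*2+14 = 334; p=7
n=-2: not >3, total = 334-(-2) = 336; p=5
total*p = 336*5 = 1680

1680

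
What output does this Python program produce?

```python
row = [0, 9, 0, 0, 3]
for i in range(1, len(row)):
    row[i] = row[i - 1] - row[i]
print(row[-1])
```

i=1: row[1] = 0-9 = -9 → [0, -9, 0, 0, 3]
i=2: row[2] = (-9)-0 = -9 → [0, -9, -9, 0, 3]
i=3: row[3] = (-9)-0 = -9 → [0, -9, -9, -9, 3]
i=4: row[4] = (-9)-3 = -12 → [0, -9, -9, -9, -12]

-12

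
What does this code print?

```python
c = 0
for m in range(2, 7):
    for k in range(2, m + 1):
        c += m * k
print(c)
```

m=2,k=2: c = 0+4 = 4
m=3,k=2: c = 4+6 = 10
m=3,k=3: c = 10+9 = 19
m=4,k=2: c = 19+8 = 27
m=4,k=3: c = 27+12 = 39
m=4,k=4: c = 39+16 = 55
m=5,k=2: c = 55+10 = 65
m=5,k=3: c = 65+15 = 80
m=5,k=4: c = 80+20 = 100
m=5,k=5: c = 100+25 = 125
m=6,k=2: c = 125+12 = 137
m=6,k=3: c = 137+18 = 155
m=6,k=4: c = 155+24 = 179
m=6,k=5: c = 179+30 = 209
m=6,k=6: c = 209+36 = 245

245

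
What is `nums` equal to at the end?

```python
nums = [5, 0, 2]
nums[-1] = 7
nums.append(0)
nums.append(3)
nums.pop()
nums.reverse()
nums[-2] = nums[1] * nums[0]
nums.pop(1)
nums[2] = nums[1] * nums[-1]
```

[0, 0, 0]

nums[-1] = 7 → [5, 0, 7]
append 0 → [5, 0, 7, 0]
append 3 → [5, 0, 7, 0, 3]
pop() removes 3 → [5, 0, 7, 0]
reverse → [0, 7, 0, 5]
nums[-2] = nums[1]*nums[0] = 7*0 = 0 → [0, 7, 0, 5]
pop(1) removes 7 → [0, 0, 5]
nums[2] = nums[1]*nums[-1] = 0*5 = 0 → [0, 0, 0]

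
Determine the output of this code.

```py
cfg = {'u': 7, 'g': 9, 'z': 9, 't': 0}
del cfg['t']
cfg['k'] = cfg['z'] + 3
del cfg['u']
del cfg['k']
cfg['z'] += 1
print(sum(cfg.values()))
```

19

del 't' → {'u': 7, 'g': 9, 'z': 9}
cfg['k'] = cfg['z']+3 = 12 → {'u': 7, 'g': 9, 'z': 9, 'k': 12}
del 'u' → {'g': 9, 'z': 9, 'k': 12}
del 'k' → {'g': 9, 'z': 9}
cfg['z'] = 9+1 = 10 → {'g': 9, 'z': 10}
sum of values = 19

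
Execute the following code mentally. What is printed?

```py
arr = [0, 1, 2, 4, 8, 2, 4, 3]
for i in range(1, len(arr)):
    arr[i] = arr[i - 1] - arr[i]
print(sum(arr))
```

-88

i=1: arr[1] = 0-1 = -1 → [0, -1, 2, 4, 8, 2, 4, 3]
i=2: arr[2] = (-1)-2 = -3 → [0, -1, -3, 4, 8, 2, 4, 3]
i=3: arr[3] = (-3)-4 = -7 → [0, -1, -3, -7, 8, 2, 4, 3]
i=4: arr[4] = (-7)-8 = -15 → [0, -1, -3, -7, -15, 2, 4, 3]
i=5: arr[5] = (-15)-2 = -17 → [0, -1, -3, -7, -15, -17, 4, 3]
i=6: arr[6] = (-17)-4 = -21 → [0, -1, -3, -7, -15, -17, -21, 3]
i=7: arr[7] = (-21)-3 = -24 → [0, -1, -3, -7, -15, -17, -21, -24]
sum = -88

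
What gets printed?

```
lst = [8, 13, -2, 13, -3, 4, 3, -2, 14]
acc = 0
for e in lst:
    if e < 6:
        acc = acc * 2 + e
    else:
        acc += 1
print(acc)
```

45

e=8: not <6, acc = 0+1 = 1
e=13: not <6, acc = 1+1 = 2
e=-2: <6, acc = 2*2+(-2) = 2
e=13: not <6, acc = 2+1 = 3
e=-3: <6, acc = 3*2+(-3) = 3
e=4: <6, acc = 3*2+4 = 10
e=3: <6, acc = 10*2+3 = 23
e=-2: <6, acc = 23*2+(-2) = 44
e=14: not <6, acc = 44+1 = 45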